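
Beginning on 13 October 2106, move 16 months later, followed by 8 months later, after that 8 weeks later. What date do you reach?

December 8, 2108

Counting forward 16 months from October 13, 2106:
month 10 + 16 = 26, which is month 2 of year 2108 → February 2108.
Day 13 is valid in February, giving February 13, 2108.
Adding 8 months from February 13, 2108:
month 2 + 8 = 10 → October 2108.
Day 13 is valid in October, giving October 13, 2108.
Advancing 8 weeks (= 56 days) from October 13, 2108:
October has 31 days, so 31 − 13 = 18 days remain after October 13, 2108; 56 − 18 = 38 left.
November 2108 has 30 days: 38 − 30 = 8 left.
8 days into December 2108 → December 8, 2108.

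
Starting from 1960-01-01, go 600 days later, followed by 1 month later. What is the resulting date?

September 23, 1961

Counting forward 600 days from January 1, 1960:
January has 31 days, so 31 − 1 = 30 days remain after January 1, 1960; 600 − 30 = 570 left.
February 1960 has 29 days (1960 is a leap year): 570 − 29 = 541 left.
March 1960 has 31 days: 541 − 31 = 510 left.
April 1960 has 30 days: 510 − 30 = 480 left.
May 1960 has 31 days: 480 − 31 = 449 left.
June 1960 has 30 days: 449 − 30 = 419 left.
July 1960 has 31 days: 419 − 31 = 388 left.
August 1960 has 31 days: 388 − 31 = 357 left.
September 1960 has 30 days: 357 − 30 = 327 left.
October 1960 has 31 days: 327 − 31 = 296 left.
November 1960 has 30 days: 296 − 30 = 266 left.
December 1960 has 31 days: 266 − 31 = 235 left.
January 1961 has 31 days: 235 − 31 = 204 left.
February 1961 has 28 days (1961 is not a leap year): 204 − 28 = 176 left.
March 1961 has 31 days: 176 − 31 = 145 left.
April 1961 has 30 days: 145 − 30 = 115 left.
May 1961 has 31 days: 115 − 31 = 84 left.
June 1961 has 30 days: 84 − 30 = 54 left.
July 1961 has 31 days: 54 − 31 = 23 left.
23 days into August 1961 → August 23, 1961.
Advancing 1 month from August 23, 1961:
month 8 + 1 = 9 → September 1961.
Day 23 is valid in September, giving September 23, 1961.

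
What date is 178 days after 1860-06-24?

Advancing 178 days from June 24, 1860.
June has 30 days, so 30 − 24 = 6 days remain after June 24, 1860; 178 − 6 = 172 left.
July 1860 has 31 days: 172 − 31 = 141 left.
August 1860 has 31 days: 141 − 31 = 110 left.
September 1860 has 30 days: 110 − 30 = 80 left.
October 1860 has 31 days: 80 − 31 = 49 left.
November 1860 has 30 days: 49 − 30 = 19 left.
19 days into December 1860 → December 19, 1860.

December 19, 1860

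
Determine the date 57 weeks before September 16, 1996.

Subtracting 57 weeks = 399 days from September 16, 1996.
Going back 16 days from September 16, 1996 reaches the end of the previous month; 399 − 16 = 383 left.
August 1996 has 31 days: 383 − 31 = 352 left.
July 1996 has 31 days: 352 − 31 = 321 left.
June 1996 has 30 days: 321 − 30 = 291 left.
May 1996 has 31 days: 291 − 31 = 260 left.
April 1996 has 30 days: 260 − 30 = 230 left.
March 1996 has 31 days: 230 − 31 = 199 left.
February 1996 has 29 days (1996 is a leap year): 199 − 29 = 170 left.
January 1996 has 31 days: 170 − 31 = 139 left.
December 1995 has 31 days: 139 − 31 = 108 left.
November 1995 has 30 days: 108 − 30 = 78 left.
October 1995 has 31 days: 78 − 31 = 47 left.
September 1995 has 30 days: 47 − 30 = 17 left.
August 1995 has 31 days; 31 − 17 = 14 → August 14, 1995.

August 14, 1995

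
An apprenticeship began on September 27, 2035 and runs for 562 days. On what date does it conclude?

Counting forward 562 days from September 27, 2035.
September has 30 days, so 30 − 27 = 3 days remain after September 27, 2035; 562 − 3 = 559 left.
October 2035 has 31 days: 559 − 31 = 528 left.
November 2035 has 30 days: 528 − 30 = 498 left.
December 2035 has 31 days: 498 − 31 = 467 left.
January 2036 has 31 days: 467 − 31 = 436 left.
February 2036 has 29 days (2036 is a leap year): 436 − 29 = 407 left.
March 2036 has 31 days: 407 − 31 = 376 left.
April 2036 has 30 days: 376 − 30 = 346 left.
May 2036 has 31 days: 346 − 31 = 315 left.
June 2036 has 30 days: 315 − 30 = 285 left.
July 2036 has 31 days: 285 − 31 = 254 left.
August 2036 has 31 days: 254 − 31 = 223 left.
September 2036 has 30 days: 223 − 30 = 193 left.
October 2036 has 31 days: 193 − 31 = 162 left.
November 2036 has 30 days: 162 − 30 = 132 left.
December 2036 has 31 days: 132 − 31 = 101 left.
January 2037 has 31 days: 101 − 31 = 70 left.
February 2037 has 28 days (2037 is not a leap year): 70 − 28 = 42 left.
March 2037 has 31 days: 42 − 31 = 11 left.
11 days into April 2037 → April 11, 2037.

April 11, 2037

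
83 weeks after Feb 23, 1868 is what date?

Advancing 83 weeks = 581 days from February 23, 1868.
February has 29 days, so 29 − 23 = 6 days remain after February 23, 1868; 581 − 6 = 575 left.
March 1868 has 31 days: 575 − 31 = 544 left.
April 1868 has 30 days: 544 − 30 = 514 left.
May 1868 has 31 days: 514 − 31 = 483 left.
June 1868 has 30 days: 483 − 30 = 453 left.
July 1868 has 31 days: 453 − 31 = 422 left.
August 1868 has 31 days: 422 − 31 = 391 left.
September 1868 has 30 days: 391 − 30 = 361 left.
October 1868 has 31 days: 361 − 31 = 330 left.
November 1868 has 30 days: 330 − 30 = 300 left.
December 1868 has 31 days: 300 − 31 = 269 left.
January 1869 has 31 days: 269 − 31 = 238 left.
February 1869 has 28 days (1869 is not a leap year): 238 − 28 = 210 left.
March 1869 has 31 days: 210 − 31 = 179 left.
April 1869 has 30 days: 179 − 30 = 149 left.
May 1869 has 31 days: 149 − 31 = 118 left.
June 1869 has 30 days: 118 − 30 = 88 left.
July 1869 has 31 days: 88 − 31 = 57 left.
August 1869 has 31 days: 57 − 31 = 26 left.
26 days into September 1869 → September 26, 1869.

September 26, 1869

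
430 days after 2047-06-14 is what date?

August 17, 2048

Adding 430 days from June 14, 2047.
June has 30 days, so 30 − 14 = 16 days remain after June 14, 2047; 430 − 16 = 414 left.
July 2047 has 31 days: 414 − 31 = 383 left.
August 2047 has 31 days: 383 − 31 = 352 left.
September 2047 has 30 days: 352 − 30 = 322 left.
October 2047 has 31 days: 322 − 31 = 291 left.
November 2047 has 30 days: 291 − 30 = 261 left.
December 2047 has 31 days: 261 − 31 = 230 left.
January 2048 has 31 days: 230 − 31 = 199 left.
February 2048 has 29 days (2048 is a leap year): 199 − 29 = 170 left.
March 2048 has 31 days: 170 − 31 = 139 left.
April 2048 has 30 days: 139 − 30 = 109 left.
May 2048 has 31 days: 109 − 31 = 78 left.
June 2048 has 30 days: 78 − 30 = 48 left.
July 2048 has 31 days: 48 − 31 = 17 left.
17 days into August 2048 → August 17, 2048.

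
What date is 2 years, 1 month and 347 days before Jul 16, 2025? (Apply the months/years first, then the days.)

July 4, 2022

Subtracting 2 years, 1 month and 347 days from July 16, 2025: first the month/year part, then the days.
-2 years → 2023; month 7 − 1 = 6 → June 2023.
Day 16 is valid in June, giving June 16, 2023.
Now subtract 347 days from June 16, 2023.
Going back 16 days from June 16, 2023 reaches the end of the previous month; 347 − 16 = 331 left.
May 2023 has 31 days: 331 − 31 = 300 left.
April 2023 has 30 days: 300 − 30 = 270 left.
March 2023 has 31 days: 270 − 31 = 239 left.
February 2023 has 28 days (2023 is not a leap year): 239 − 28 = 211 left.
January 2023 has 31 days: 211 − 31 = 180 left.
December 2022 has 31 days: 180 − 31 = 149 left.
November 2022 has 30 days: 149 − 30 = 119 left.
October 2022 has 31 days: 119 − 31 = 88 left.
September 2022 has 30 days: 88 − 30 = 58 left.
August 2022 has 31 days: 58 − 31 = 27 left.
July 2022 has 31 days; 31 − 27 = 4 → July 4, 2022.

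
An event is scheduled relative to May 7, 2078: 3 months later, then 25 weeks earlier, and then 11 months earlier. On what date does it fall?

Adding 3 months from May 7, 2078:
month 5 + 3 = 8 → August 2078.
Day 7 is valid in August, giving August 7, 2078.
Counting back 25 weeks (= 175 days) from August 7, 2078:
Going back 7 days from August 7, 2078 reaches the end of the previous month; 175 − 7 = 168 left.
July 2078 has 31 days: 168 − 31 = 137 left.
June 2078 has 30 days: 137 − 30 = 107 left.
May 2078 has 31 days: 107 − 31 = 76 left.
April 2078 has 30 days: 76 − 30 = 46 left.
March 2078 has 31 days: 46 − 31 = 15 left.
February 2078 has 28 days; 28 − 15 = 13 → February 13, 2078.
Going back 11 months from February 13, 2078:
month 2 − 11 = -9, which is month 3 of year 2077 → March 2077.
Day 13 is valid in March, giving March 13, 2077.

March 13, 2077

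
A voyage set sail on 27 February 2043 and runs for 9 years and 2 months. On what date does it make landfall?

Advancing 9 years and 2 months from February 27, 2043.
+9 years → 2052; month 2 + 2 = 4 → April 2052.
Day 27 is valid in April, giving April 27, 2052.

April 27, 2052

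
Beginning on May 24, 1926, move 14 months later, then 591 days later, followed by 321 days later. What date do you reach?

January 21, 1930

Counting forward 14 months from May 24, 1926:
month 5 + 14 = 19, which is month 7 of year 1927 → July 1927.
Day 24 is valid in July, giving July 24, 1927.
Counting forward 591 days from July 24, 1927:
July has 31 days, so 31 − 24 = 7 days remain after July 24, 1927; 591 − 7 = 584 left.
August 1927 has 31 days: 584 − 31 = 553 left.
September 1927 has 30 days: 553 − 30 = 523 left.
October 1927 has 31 days: 523 − 31 = 492 left.
November 1927 has 30 days: 492 − 30 = 462 left.
December 1927 has 31 days: 462 − 31 = 431 left.
January 1928 has 31 days: 431 − 31 = 400 left.
February 1928 has 29 days (1928 is a leap year): 400 − 29 = 371 left.
March 1928 has 31 days: 371 − 31 = 340 left.
April 1928 has 30 days: 340 − 30 = 310 left.
May 1928 has 31 days: 310 − 31 = 279 left.
June 1928 has 30 days: 279 − 30 = 249 left.
July 1928 has 31 days: 249 − 31 = 218 left.
August 1928 has 31 days: 218 − 31 = 187 left.
September 1928 has 30 days: 187 − 30 = 157 left.
October 1928 has 31 days: 157 − 31 = 126 left.
November 1928 has 30 days: 126 − 30 = 96 left.
December 1928 has 31 days: 96 − 31 = 65 left.
January 1929 has 31 days: 65 − 31 = 34 left.
February 1929 has 28 days (1929 is not a leap year): 34 − 28 = 6 left.
6 days into March 1929 → March 6, 1929.
Counting forward 321 days from March 6, 1929:
March has 31 days, so 31 − 6 = 25 days remain after March 6, 1929; 321 − 25 = 296 left.
April 1929 has 30 days: 296 − 30 = 266 left.
May 1929 has 31 days: 266 − 31 = 235 left.
June 1929 has 30 days: 235 − 30 = 205 left.
July 1929 has 31 days: 205 − 31 = 174 left.
August 1929 has 31 days: 174 − 31 = 143 left.
September 1929 has 30 days: 143 − 30 = 113 left.
October 1929 has 31 days: 113 − 31 = 82 left.
November 1929 has 30 days: 82 − 30 = 52 left.
December 1929 has 31 days: 52 − 31 = 21 left.
21 days into January 1930 → January 21, 1930.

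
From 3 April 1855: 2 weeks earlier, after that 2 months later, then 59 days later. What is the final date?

July 18, 1855

Going back 2 weeks (= 14 days) from April 3, 1855:
Going back 3 days from April 3, 1855 reaches the end of the previous month; 14 − 3 = 11 left.
March 1855 has 31 days; 31 − 11 = 20 → March 20, 1855.
Advancing 2 months from March 20, 1855:
month 3 + 2 = 5 → May 1855.
Day 20 is valid in May, giving May 20, 1855.
Counting forward 59 days from May 20, 1855:
May has 31 days, so 31 − 20 = 11 days remain after May 20, 1855; 59 − 11 = 48 left.
June 1855 has 30 days: 48 − 30 = 18 left.
18 days into July 1855 → July 18, 1855.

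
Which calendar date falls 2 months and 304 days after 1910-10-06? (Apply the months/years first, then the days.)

October 6, 1911

Adding 2 months and 304 days from October 6, 1910: first the month/year part, then the days.
month 10 + 2 = 12 → December 1910.
Day 6 is valid in December, giving December 6, 1910.
Now add 304 days from December 6, 1910.
December has 31 days, so 31 − 6 = 25 days remain after December 6, 1910; 304 − 25 = 279 left.
January 1911 has 31 days: 279 − 31 = 248 left.
February 1911 has 28 days (1911 is not a leap year): 248 − 28 = 220 left.
March 1911 has 31 days: 220 − 31 = 189 left.
April 1911 has 30 days: 189 − 30 = 159 left.
May 1911 has 31 days: 159 − 31 = 128 left.
June 1911 has 30 days: 128 − 30 = 98 left.
July 1911 has 31 days: 98 − 31 = 67 left.
August 1911 has 31 days: 67 − 31 = 36 left.
September 1911 has 30 days: 36 − 30 = 6 left.
6 days into October 1911 → October 6, 1911.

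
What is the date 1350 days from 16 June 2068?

Counting forward 1350 days from June 16, 2068.
June has 30 days, so 30 − 16 = 14 days remain after June 16, 2068; 1350 − 14 = 1336 left.
July 2068 has 31 days: 1336 − 31 = 1305 left.
August 2068 has 31 days: 1305 − 31 = 1274 left.
September 2068 has 30 days: 1274 − 30 = 1244 left.
October 2068 has 31 days: 1244 − 31 = 1213 left.
November 2068 has 30 days: 1213 − 30 = 1183 left.
December 2068 has 31 days: 1183 − 31 = 1152 left.
January 2069 has 31 days: 1152 − 31 = 1121 left.
February 2069 has 28 days (2069 is not a leap year): 1121 − 28 = 1093 left.
March 2069 has 31 days: 1093 − 31 = 1062 left.
April 2069 has 30 days: 1062 − 30 = 1032 left.
May 2069 has 31 days: 1032 − 31 = 1001 left.
June 2069 has 30 days: 1001 − 30 = 971 left.
July 2069 has 31 days: 971 − 31 = 940 left.
August 2069 has 31 days: 940 − 31 = 909 left.
September 2069 has 30 days: 909 − 30 = 879 left.
October 2069 has 31 days: 879 − 31 = 848 left.
November 2069 has 30 days: 848 − 30 = 818 left.
December 2069 has 31 days: 818 − 31 = 787 left.
January 2070 has 31 days: 787 − 31 = 756 left.
February 2070 has 28 days (2070 is not a leap year): 756 − 28 = 728 left.
March 2070 has 31 days: 728 − 31 = 697 left.
April 2070 has 30 days: 697 − 30 = 667 left.
May 2070 has 31 days: 667 − 31 = 636 left.
June 2070 has 30 days: 636 − 30 = 606 left.
July 2070 has 31 days: 606 − 31 = 575 left.
August 2070 has 31 days: 575 − 31 = 544 left.
September 2070 has 30 days: 544 − 30 = 514 left.
October 2070 has 31 days: 514 − 31 = 483 left.
November 2070 has 30 days: 483 − 30 = 453 left.
December 2070 has 31 days: 453 − 31 = 422 left.
January 2071 has 31 days: 422 − 31 = 391 left.
February 2071 has 28 days (2071 is not a leap year): 391 − 28 = 363 left.
March 2071 has 31 days: 363 − 31 = 332 left.
April 2071 has 30 days: 332 − 30 = 302 left.
May 2071 has 31 days: 302 − 31 = 271 left.
June 2071 has 30 days: 271 − 30 = 241 left.
July 2071 has 31 days: 241 − 31 = 210 left.
August 2071 has 31 days: 210 − 31 = 179 left.
September 2071 has 30 days: 179 − 30 = 149 left.
October 2071 has 31 days: 149 − 31 = 118 left.
November 2071 has 30 days: 118 − 30 = 88 left.
December 2071 has 31 days: 88 − 31 = 57 left.
January 2072 has 31 days: 57 − 31 = 26 left.
26 days into February 2072 → February 26, 2072.

February 26, 2072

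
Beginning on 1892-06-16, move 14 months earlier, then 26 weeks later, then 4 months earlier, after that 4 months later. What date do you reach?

Subtracting 14 months from June 16, 1892:
month 6 − 14 = -8, which is month 4 of year 1891 → April 1891.
Day 16 is valid in April, giving April 16, 1891.
Advancing 26 weeks (= 182 days) from April 16, 1891:
April has 30 days, so 30 − 16 = 14 days remain after April 16, 1891; 182 − 14 = 168 left.
May 1891 has 31 days: 168 − 31 = 137 left.
June 1891 has 30 days: 137 − 30 = 107 left.
July 1891 has 31 days: 107 − 31 = 76 left.
August 1891 has 31 days: 76 − 31 = 45 left.
September 1891 has 30 days: 45 − 30 = 15 left.
15 days into October 1891 → October 15, 1891.
Going back 4 months from October 15, 1891:
month 10 − 4 = 6 → June 1891.
Day 15 is valid in June, giving June 15, 1891.
Advancing 4 months from June 15, 1891:
month 6 + 4 = 10 → October 1891.
Day 15 is valid in October, giving October 15, 1891.

October 15, 1891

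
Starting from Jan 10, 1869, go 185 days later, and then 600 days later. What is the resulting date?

Adding 185 days from January 10, 1869:
January has 31 days, so 31 − 10 = 21 days remain after January 10, 1869; 185 − 21 = 164 left.
February 1869 has 28 days (1869 is not a leap year): 164 − 28 = 136 left.
March 1869 has 31 days: 136 − 31 = 105 left.
April 1869 has 30 days: 105 − 30 = 75 left.
May 1869 has 31 days: 75 − 31 = 44 left.
June 1869 has 30 days: 44 − 30 = 14 left.
14 days into July 1869 → July 14, 1869.
Adding 600 days from July 14, 1869:
July has 31 days, so 31 − 14 = 17 days remain after July 14, 1869; 600 − 17 = 583 left.
August 1869 has 31 days: 583 − 31 = 552 left.
September 1869 has 30 days: 552 − 30 = 522 left.
October 1869 has 31 days: 522 − 31 = 491 left.
November 1869 has 30 days: 491 − 30 = 461 left.
December 1869 has 31 days: 461 − 31 = 430 left.
January 1870 has 31 days: 430 − 31 = 399 left.
February 1870 has 28 days (1870 is not a leap year): 399 − 28 = 371 left.
March 1870 has 31 days: 371 − 31 = 340 left.
April 1870 has 30 days: 340 − 30 = 310 left.
May 1870 has 31 days: 310 − 31 = 279 left.
June 1870 has 30 days: 279 − 30 = 249 left.
July 1870 has 31 days: 249 − 31 = 218 left.
August 1870 has 31 days: 218 − 31 = 187 left.
September 1870 has 30 days: 187 − 30 = 157 left.
October 1870 has 31 days: 157 − 31 = 126 left.
November 1870 has 30 days: 126 − 30 = 96 left.
December 1870 has 31 days: 96 − 31 = 65 left.
January 1871 has 31 days: 65 − 31 = 34 left.
February 1871 has 28 days (1871 is not a leap year): 34 − 28 = 6 left.
6 days into March 1871 → March 6, 1871.

March 6, 1871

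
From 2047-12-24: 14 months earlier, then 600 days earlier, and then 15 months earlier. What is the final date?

Subtracting 14 months from December 24, 2047:
month 12 − 14 = -2, which is month 10 of year 2046 → October 2046.
Day 24 is valid in October, giving October 24, 2046.
Going back 600 days from October 24, 2046:
Going back 24 days from October 24, 2046 reaches the end of the previous month; 600 − 24 = 576 left.
September 2046 has 30 days: 576 − 30 = 546 left.
August 2046 has 31 days: 546 − 31 = 515 left.
July 2046 has 31 days: 515 − 31 = 484 left.
June 2046 has 30 days: 484 − 30 = 454 left.
May 2046 has 31 days: 454 − 31 = 423 left.
April 2046 has 30 days: 423 − 30 = 393 left.
March 2046 has 31 days: 393 − 31 = 362 left.
February 2046 has 28 days (2046 is not a leap year): 362 − 28 = 334 left.
January 2046 has 31 days: 334 − 31 = 303 left.
December 2045 has 31 days: 303 − 31 = 272 left.
November 2045 has 30 days: 272 − 30 = 242 left.
October 2045 has 31 days: 242 − 31 = 211 left.
September 2045 has 30 days: 211 − 30 = 181 left.
August 2045 has 31 days: 181 − 31 = 150 left.
July 2045 has 31 days: 150 − 31 = 119 left.
June 2045 has 30 days: 119 − 30 = 89 left.
May 2045 has 31 days: 89 − 31 = 58 left.
April 2045 has 30 days: 58 − 30 = 28 left.
March 2045 has 31 days; 31 − 28 = 3 → March 3, 2045.
Going back 15 months from March 3, 2045:
month 3 − 15 = -12, which is month 12 of year 2043 → December 2043.
Day 3 is valid in December, giving December 3, 2043.

December 3, 2043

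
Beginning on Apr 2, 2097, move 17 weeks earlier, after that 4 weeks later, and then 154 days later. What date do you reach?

June 4, 2097

Going back 17 weeks (= 119 days) from April 2, 2097:
Going back 2 days from April 2, 2097 reaches the end of the previous month; 119 − 2 = 117 left.
March 2097 has 31 days: 117 − 31 = 86 left.
February 2097 has 28 days (2097 is not a leap year): 86 − 28 = 58 left.
January 2097 has 31 days: 58 − 31 = 27 left.
December 2096 has 31 days; 31 − 27 = 4 → December 4, 2096.
Counting forward 4 weeks (= 28 days) from December 4, 2096:
December has 31 days, so 31 − 4 = 27 days remain after December 4, 2096; 28 − 27 = 1 left.
1 day into January 2097 → January 1, 2097.
Advancing 154 days from January 1, 2097:
January has 31 days, so 31 − 1 = 30 days remain after January 1, 2097; 154 − 30 = 124 left.
February 2097 has 28 days (2097 is not a leap year): 124 − 28 = 96 left.
March 2097 has 31 days: 96 − 31 = 65 left.
April 2097 has 30 days: 65 − 30 = 35 left.
May 2097 has 31 days: 35 − 31 = 4 left.
4 days into June 2097 → June 4, 2097.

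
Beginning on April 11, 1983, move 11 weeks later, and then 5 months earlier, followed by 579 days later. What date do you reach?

Advancing 11 weeks (= 77 days) from April 11, 1983:
April has 30 days, so 30 − 11 = 19 days remain after April 11, 1983; 77 − 19 = 58 left.
May 1983 has 31 days: 58 − 31 = 27 left.
27 days into June 1983 → June 27, 1983.
Subtracting 5 months from June 27, 1983:
month 6 − 5 = 1 → January 1983.
Day 27 is valid in January, giving January 27, 1983.
Advancing 579 days from January 27, 1983:
January has 31 days, so 31 − 27 = 4 days remain after January 27, 1983; 579 − 4 = 575 left.
February 1983 has 28 days (1983 is not a leap year): 575 − 28 = 547 left.
March 1983 has 31 days: 547 − 31 = 516 left.
April 1983 has 30 days: 516 − 30 = 486 left.
May 1983 has 31 days: 486 − 31 = 455 left.
June 1983 has 30 days: 455 − 30 = 425 left.
July 1983 has 31 days: 425 − 31 = 394 left.
August 1983 has 31 days: 394 − 31 = 363 left.
September 1983 has 30 days: 363 − 30 = 333 left.
October 1983 has 31 days: 333 − 31 = 302 left.
November 1983 has 30 days: 302 − 30 = 272 left.
December 1983 has 31 days: 272 − 31 = 241 left.
January 1984 has 31 days: 241 − 31 = 210 left.
February 1984 has 29 days (1984 is a leap year): 210 − 29 = 181 left.
March 1984 has 31 days: 181 − 31 = 150 left.
April 1984 has 30 days: 150 − 30 = 120 left.
May 1984 has 31 days: 120 − 31 = 89 left.
June 1984 has 30 days: 89 − 30 = 59 left.
July 1984 has 31 days: 59 − 31 = 28 left.
28 days into August 1984 → August 28, 1984.

August 28, 1984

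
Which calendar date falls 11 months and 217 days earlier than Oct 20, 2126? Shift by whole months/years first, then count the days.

Going back 11 months and 217 days from October 20, 2126: first the month/year part, then the days.
month 10 − 11 = -1, which is month 11 of year 2125 → November 2125.
Day 20 is valid in November, giving November 20, 2125.
Now subtract 217 days from November 20, 2125.
Going back 20 days from November 20, 2125 reaches the end of the previous month; 217 − 20 = 197 left.
October 2125 has 31 days: 197 − 31 = 166 left.
September 2125 has 30 days: 166 − 30 = 136 left.
August 2125 has 31 days: 136 − 31 = 105 left.
July 2125 has 31 days: 105 − 31 = 74 left.
June 2125 has 30 days: 74 − 30 = 44 left.
May 2125 has 31 days: 44 − 31 = 13 left.
April 2125 has 30 days; 30 − 13 = 17 → April 17, 2125.

April 17, 2125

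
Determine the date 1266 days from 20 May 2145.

November 6, 2148

Counting forward 1266 days from May 20, 2145.
May has 31 days, so 31 − 20 = 11 days remain after May 20, 2145; 1266 − 11 = 1255 left.
June 2145 has 30 days: 1255 − 30 = 1225 left.
July 2145 has 31 days: 1225 − 31 = 1194 left.
August 2145 has 31 days: 1194 − 31 = 1163 left.
September 2145 has 30 days: 1163 − 30 = 1133 left.
October 2145 has 31 days: 1133 − 31 = 1102 left.
November 2145 has 30 days: 1102 − 30 = 1072 left.
December 2145 has 31 days: 1072 − 31 = 1041 left.
January 2146 has 31 days: 1041 − 31 = 1010 left.
February 2146 has 28 days (2146 is not a leap year): 1010 − 28 = 982 left.
March 2146 has 31 days: 982 − 31 = 951 left.
April 2146 has 30 days: 951 − 30 = 921 left.
May 2146 has 31 days: 921 − 31 = 890 left.
June 2146 has 30 days: 890 − 30 = 860 left.
July 2146 has 31 days: 860 − 31 = 829 left.
August 2146 has 31 days: 829 − 31 = 798 left.
September 2146 has 30 days: 798 − 30 = 768 left.
October 2146 has 31 days: 768 − 31 = 737 left.
November 2146 has 30 days: 737 − 30 = 707 left.
December 2146 has 31 days: 707 − 31 = 676 left.
January 2147 has 31 days: 676 − 31 = 645 left.
February 2147 has 28 days (2147 is not a leap year): 645 − 28 = 617 left.
March 2147 has 31 days: 617 − 31 = 586 left.
April 2147 has 30 days: 586 − 30 = 556 left.
May 2147 has 31 days: 556 − 31 = 525 left.
June 2147 has 30 days: 525 − 30 = 495 left.
July 2147 has 31 days: 495 − 31 = 464 left.
August 2147 has 31 days: 464 − 31 = 433 left.
September 2147 has 30 days: 433 − 30 = 403 left.
October 2147 has 31 days: 403 − 31 = 372 left.
November 2147 has 30 days: 372 − 30 = 342 left.
December 2147 has 31 days: 342 − 31 = 311 left.
January 2148 has 31 days: 311 − 31 = 280 left.
February 2148 has 29 days (2148 is a leap year): 280 − 29 = 251 left.
March 2148 has 31 days: 251 − 31 = 220 left.
April 2148 has 30 days: 220 − 30 = 190 left.
May 2148 has 31 days: 190 − 31 = 159 left.
June 2148 has 30 days: 159 − 30 = 129 left.
July 2148 has 31 days: 129 − 31 = 98 left.
August 2148 has 31 days: 98 − 31 = 67 left.
September 2148 has 30 days: 67 − 30 = 37 left.
October 2148 has 31 days: 37 − 31 = 6 left.
6 days into November 2148 → November 6, 2148.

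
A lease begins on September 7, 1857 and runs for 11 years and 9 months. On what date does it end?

Adding 11 years and 9 months from September 7, 1857.
+11 years → 1868; month 9 + 9 = 18, which is month 6 of year 1869 → June 1869.
Day 7 is valid in June, giving June 7, 1869.

June 7, 1869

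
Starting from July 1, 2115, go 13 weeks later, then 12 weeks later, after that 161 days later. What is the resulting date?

Counting forward 13 weeks (= 91 days) from July 1, 2115:
July has 31 days, so 31 − 1 = 30 days remain after July 1, 2115; 91 − 30 = 61 left.
August 2115 has 31 days: 61 − 31 = 30 left.
30 days into September 2115 → September 30, 2115.
Advancing 12 weeks (= 84 days) from September 30, 2115:
September has 30 days, so 30 − 30 = 0 days remain after September 30, 2115; 84 − 0 = 84 left.
October 2115 has 31 days: 84 − 31 = 53 left.
November 2115 has 30 days: 53 − 30 = 23 left.
23 days into December 2115 → December 23, 2115.
Counting forward 161 days from December 23, 2115:
December has 31 days, so 31 − 23 = 8 days remain after December 23, 2115; 161 − 8 = 153 left.
January 2116 has 31 days: 153 − 31 = 122 left.
February 2116 has 29 days (2116 is a leap year): 122 − 29 = 93 left.
March 2116 has 31 days: 93 − 31 = 62 left.
April 2116 has 30 days: 62 − 30 = 32 left.
May 2116 has 31 days: 32 − 31 = 1 left.
1 day into June 2116 → June 1, 2116.

June 1, 2116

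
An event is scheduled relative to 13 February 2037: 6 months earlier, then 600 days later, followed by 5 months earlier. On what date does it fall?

Subtracting 6 months from February 13, 2037:
month 2 − 6 = -4, which is month 8 of year 2036 → August 2036.
Day 13 is valid in August, giving August 13, 2036.
Counting forward 600 days from August 13, 2036:
August has 31 days, so 31 − 13 = 18 days remain after August 13, 2036; 600 − 18 = 582 left.
September 2036 has 30 days: 582 − 30 = 552 left.
October 2036 has 31 days: 552 − 31 = 521 left.
November 2036 has 30 days: 521 − 30 = 491 left.
December 2036 has 31 days: 491 − 31 = 460 left.
January 2037 has 31 days: 460 − 31 = 429 left.
February 2037 has 28 days (2037 is not a leap year): 429 − 28 = 401 left.
March 2037 has 31 days: 401 − 31 = 370 left.
April 2037 has 30 days: 370 − 30 = 340 left.
May 2037 has 31 days: 340 − 31 = 309 left.
June 2037 has 30 days: 309 − 30 = 279 left.
July 2037 has 31 days: 279 − 31 = 248 left.
August 2037 has 31 days: 248 − 31 = 217 left.
September 2037 has 30 days: 217 − 30 = 187 left.
October 2037 has 31 days: 187 − 31 = 156 left.
November 2037 has 30 days: 156 − 30 = 126 left.
December 2037 has 31 days: 126 − 31 = 95 left.
January 2038 has 31 days: 95 − 31 = 64 left.
February 2038 has 28 days (2038 is not a leap year): 64 − 28 = 36 left.
March 2038 has 31 days: 36 − 31 = 5 left.
5 days into April 2038 → April 5, 2038.
Subtracting 5 months from April 5, 2038:
month 4 − 5 = -1, which is month 11 of year 2037 → November 2037.
Day 5 is valid in November, giving November 5, 2037.

November 5, 2037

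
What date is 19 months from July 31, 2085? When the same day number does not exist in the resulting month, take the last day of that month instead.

Counting forward 19 months from July 31, 2085.
month 7 + 19 = 26, which is month 2 of year 2087 → February 2087.
February 2087 has only 28 days (2087 is not a leap year — relevant if February), and the start was day 31, so the date clamps to February 28, 2087.

February 28, 2087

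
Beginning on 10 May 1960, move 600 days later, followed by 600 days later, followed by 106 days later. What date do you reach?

December 7, 1963

Counting forward 600 days from May 10, 1960:
May has 31 days, so 31 − 10 = 21 days remain after May 10, 1960; 600 − 21 = 579 left.
June 1960 has 30 days: 579 − 30 = 549 left.
July 1960 has 31 days: 549 − 31 = 518 left.
August 1960 has 31 days: 518 − 31 = 487 left.
September 1960 has 30 days: 487 − 30 = 457 left.
October 1960 has 31 days: 457 − 31 = 426 left.
November 1960 has 30 days: 426 − 30 = 396 left.
December 1960 has 31 days: 396 − 31 = 365 left.
January 1961 has 31 days: 365 − 31 = 334 left.
February 1961 has 28 days (1961 is not a leap year): 334 − 28 = 306 left.
March 1961 has 31 days: 306 − 31 = 275 left.
April 1961 has 30 days: 275 − 30 = 245 left.
May 1961 has 31 days: 245 − 31 = 214 left.
June 1961 has 30 days: 214 − 30 = 184 left.
July 1961 has 31 days: 184 − 31 = 153 left.
August 1961 has 31 days: 153 − 31 = 122 left.
September 1961 has 30 days: 122 − 30 = 92 left.
October 1961 has 31 days: 92 − 31 = 61 left.
November 1961 has 30 days: 61 − 30 = 31 left.
31 days into December 1961 → December 31, 1961.
Counting forward 600 days from December 31, 1961:
December has 31 days, so 31 − 31 = 0 days remain after December 31, 1961; 600 − 0 = 600 left.
January 1962 has 31 days: 600 − 31 = 569 left.
February 1962 has 28 days (1962 is not a leap year): 569 − 28 = 541 left.
March 1962 has 31 days: 541 − 31 = 510 left.
April 1962 has 30 days: 510 − 30 = 480 left.
May 1962 has 31 days: 480 − 31 = 449 left.
June 1962 has 30 days: 449 − 30 = 419 left.
July 1962 has 31 days: 419 − 31 = 388 left.
August 1962 has 31 days: 388 − 31 = 357 left.
September 1962 has 30 days: 357 − 30 = 327 left.
October 1962 has 31 days: 327 − 31 = 296 left.
November 1962 has 30 days: 296 − 30 = 266 left.
December 1962 has 31 days: 266 − 31 = 235 left.
January 1963 has 31 days: 235 − 31 = 204 left.
February 1963 has 28 days (1963 is not a leap year): 204 − 28 = 176 left.
March 1963 has 31 days: 176 − 31 = 145 left.
April 1963 has 30 days: 145 − 30 = 115 left.
May 1963 has 31 days: 115 − 31 = 84 left.
June 1963 has 30 days: 84 − 30 = 54 left.
July 1963 has 31 days: 54 − 31 = 23 left.
23 days into August 1963 → August 23, 1963.
Counting forward 106 days from August 23, 1963:
August has 31 days, so 31 − 23 = 8 days remain after August 23, 1963; 106 − 8 = 98 left.
September 1963 has 30 days: 98 − 30 = 68 left.
October 1963 has 31 days: 68 − 31 = 37 left.
November 1963 has 30 days: 37 − 30 = 7 left.
7 days into December 1963 → December 7, 1963.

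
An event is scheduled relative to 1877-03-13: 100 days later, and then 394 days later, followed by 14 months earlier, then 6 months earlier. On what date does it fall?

November 20, 1876

Counting forward 100 days from March 13, 1877:
March has 31 days, so 31 − 13 = 18 days remain after March 13, 1877; 100 − 18 = 82 left.
April 1877 has 30 days: 82 − 30 = 52 left.
May 1877 has 31 days: 52 − 31 = 21 left.
21 days into June 1877 → June 21, 1877.
Advancing 394 days from June 21, 1877:
June has 30 days, so 30 − 21 = 9 days remain after June 21, 1877; 394 − 9 = 385 left.
July 1877 has 31 days: 385 − 31 = 354 left.
August 1877 has 31 days: 354 − 31 = 323 left.
September 1877 has 30 days: 323 − 30 = 293 left.
October 1877 has 31 days: 293 − 31 = 262 left.
November 1877 has 30 days: 262 − 30 = 232 left.
December 1877 has 31 days: 232 − 31 = 201 left.
January 1878 has 31 days: 201 − 31 = 170 left.
February 1878 has 28 days (1878 is not a leap year): 170 − 28 = 142 left.
March 1878 has 31 days: 142 − 31 = 111 left.
April 1878 has 30 days: 111 − 30 = 81 left.
May 1878 has 31 days: 81 − 31 = 50 left.
June 1878 has 30 days: 50 − 30 = 20 left.
20 days into July 1878 → July 20, 1878.
Counting back 14 months from July 20, 1878:
month 7 − 14 = -7, which is month 5 of year 1877 → May 1877.
Day 20 is valid in May, giving May 20, 1877.
Subtracting 6 months from May 20, 1877:
month 5 − 6 = -1, which is month 11 of year 1876 → November 1876.
Day 20 is valid in November, giving November 20, 1876.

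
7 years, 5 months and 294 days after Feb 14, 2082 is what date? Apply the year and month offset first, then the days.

Adding 7 years, 5 months and 294 days from February 14, 2082: first the month/year part, then the days.
+7 years → 2089; month 2 + 5 = 7 → July 2089.
Day 14 is valid in July, giving July 14, 2089.
Now add 294 days from July 14, 2089.
July has 31 days, so 31 − 14 = 17 days remain after July 14, 2089; 294 − 17 = 277 left.
August 2089 has 31 days: 277 − 31 = 246 left.
September 2089 has 30 days: 246 − 30 = 216 left.
October 2089 has 31 days: 216 − 31 = 185 left.
November 2089 has 30 days: 185 − 30 = 155 left.
December 2089 has 31 days: 155 − 31 = 124 left.
January 2090 has 31 days: 124 − 31 = 93 left.
February 2090 has 28 days (2090 is not a leap year): 93 − 28 = 65 left.
March 2090 has 31 days: 65 − 31 = 34 left.
April 2090 has 30 days: 34 − 30 = 4 left.
4 days into May 2090 → May 4, 2090.

May 4, 2090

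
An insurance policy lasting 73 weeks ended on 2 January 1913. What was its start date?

August 10, 1911

Subtracting 73 weeks = 511 days from January 2, 1913.
Going back 2 days from January 2, 1913 reaches the end of the previous month; 511 − 2 = 509 left.
December 1912 has 31 days: 509 − 31 = 478 left.
November 1912 has 30 days: 478 − 30 = 448 left.
October 1912 has 31 days: 448 − 31 = 417 left.
September 1912 has 30 days: 417 − 30 = 387 left.
August 1912 has 31 days: 387 − 31 = 356 left.
July 1912 has 31 days: 356 − 31 = 325 left.
June 1912 has 30 days: 325 − 30 = 295 left.
May 1912 has 31 days: 295 − 31 = 264 left.
April 1912 has 30 days: 264 − 30 = 234 left.
March 1912 has 31 days: 234 − 31 = 203 left.
February 1912 has 29 days (1912 is a leap year): 203 − 29 = 174 left.
January 1912 has 31 days: 174 − 31 = 143 left.
December 1911 has 31 days: 143 − 31 = 112 left.
November 1911 has 30 days: 112 − 30 = 82 left.
October 1911 has 31 days: 82 − 31 = 51 left.
September 1911 has 30 days: 51 − 30 = 21 left.
August 1911 has 31 days; 31 − 21 = 10 → August 10, 1911.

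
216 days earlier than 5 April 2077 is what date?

Going back 216 days from April 5, 2077.
Going back 5 days from April 5, 2077 reaches the end of the previous month; 216 − 5 = 211 left.
March 2077 has 31 days: 211 − 31 = 180 left.
February 2077 has 28 days (2077 is not a leap year): 180 − 28 = 152 left.
January 2077 has 31 days: 152 − 31 = 121 left.
December 2076 has 31 days: 121 − 31 = 90 left.
November 2076 has 30 days: 90 − 30 = 60 left.
October 2076 has 31 days: 60 − 31 = 29 left.
September 2076 has 30 days; 30 − 29 = 1 → September 1, 2076.

September 1, 2076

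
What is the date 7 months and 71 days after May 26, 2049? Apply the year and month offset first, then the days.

Advancing 7 months and 71 days from May 26, 2049: first the month/year part, then the days.
month 5 + 7 = 12 → December 2049.
Day 26 is valid in December, giving December 26, 2049.
Now add 71 days from December 26, 2049.
December has 31 days, so 31 − 26 = 5 days remain after December 26, 2049; 71 − 5 = 66 left.
January 2050 has 31 days: 66 − 31 = 35 left.
February 2050 has 28 days (2050 is not a leap year): 35 − 28 = 7 left.
7 days into March 2050 → March 7, 2050.

March 7, 2050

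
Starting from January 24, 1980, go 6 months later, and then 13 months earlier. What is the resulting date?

June 24, 1979

Counting forward 6 months from January 24, 1980:
month 1 + 6 = 7 → July 1980.
Day 24 is valid in July, giving July 24, 1980.
Going back 13 months from July 24, 1980:
month 7 − 13 = -6, which is month 6 of year 1979 → June 1979.
Day 24 is valid in June, giving June 24, 1979.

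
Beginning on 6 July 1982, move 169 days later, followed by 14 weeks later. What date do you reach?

Advancing 169 days from July 6, 1982:
July has 31 days, so 31 − 6 = 25 days remain after July 6, 1982; 169 − 25 = 144 left.
August 1982 has 31 days: 144 − 31 = 113 left.
September 1982 has 30 days: 113 − 30 = 83 left.
October 1982 has 31 days: 83 − 31 = 52 left.
November 1982 has 30 days: 52 − 30 = 22 left.
22 days into December 1982 → December 22, 1982.
Counting forward 14 weeks (= 98 days) from December 22, 1982:
December has 31 days, so 31 − 22 = 9 days remain after December 22, 1982; 98 − 9 = 89 left.
January 1983 has 31 days: 89 − 31 = 58 left.
February 1983 has 28 days (1983 is not a leap year): 58 − 28 = 30 left.
30 days into March 1983 → March 30, 1983.

March 30, 1983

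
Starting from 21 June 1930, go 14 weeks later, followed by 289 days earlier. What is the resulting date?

December 12, 1929

Counting forward 14 weeks (= 98 days) from June 21, 1930:
June has 30 days, so 30 − 21 = 9 days remain after June 21, 1930; 98 − 9 = 89 left.
July 1930 has 31 days: 89 − 31 = 58 left.
August 1930 has 31 days: 58 − 31 = 27 left.
27 days into September 1930 → September 27, 1930.
Going back 289 days from September 27, 1930:
Going back 27 days from September 27, 1930 reaches the end of the previous month; 289 − 27 = 262 left.
August 1930 has 31 days: 262 − 31 = 231 left.
July 1930 has 31 days: 231 − 31 = 200 left.
June 1930 has 30 days: 200 − 30 = 170 left.
May 1930 has 31 days: 170 − 31 = 139 left.
April 1930 has 30 days: 139 − 30 = 109 left.
March 1930 has 31 days: 109 − 31 = 78 left.
February 1930 has 28 days (1930 is not a leap year): 78 − 28 = 50 left.
January 1930 has 31 days: 50 − 31 = 19 left.
December 1929 has 31 days; 31 − 19 = 12 → December 12, 1929.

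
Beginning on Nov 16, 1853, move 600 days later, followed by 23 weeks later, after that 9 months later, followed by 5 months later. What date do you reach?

Advancing 600 days from November 16, 1853:
November has 30 days, so 30 − 16 = 14 days remain after November 16, 1853; 600 − 14 = 586 left.
December 1853 has 31 days: 586 − 31 = 555 left.
January 1854 has 31 days: 555 − 31 = 524 left.
February 1854 has 28 days (1854 is not a leap year): 524 − 28 = 496 left.
March 1854 has 31 days: 496 − 31 = 465 left.
April 1854 has 30 days: 465 − 30 = 435 left.
May 1854 has 31 days: 435 − 31 = 404 left.
June 1854 has 30 days: 404 − 30 = 374 left.
July 1854 has 31 days: 374 − 31 = 343 left.
August 1854 has 31 days: 343 − 31 = 312 left.
September 1854 has 30 days: 312 − 30 = 282 left.
October 1854 has 31 days: 282 − 31 = 251 left.
November 1854 has 30 days: 251 − 30 = 221 left.
December 1854 has 31 days: 221 − 31 = 190 left.
January 1855 has 31 days: 190 − 31 = 159 left.
February 1855 has 28 days (1855 is not a leap year): 159 − 28 = 131 left.
March 1855 has 31 days: 131 − 31 = 100 left.
April 1855 has 30 days: 100 − 30 = 70 left.
May 1855 has 31 days: 70 − 31 = 39 left.
June 1855 has 30 days: 39 − 30 = 9 left.
9 days into July 1855 → July 9, 1855.
Advancing 23 weeks (= 161 days) from July 9, 1855:
July has 31 days, so 31 − 9 = 22 days remain after July 9, 1855; 161 − 22 = 139 left.
August 1855 has 31 days: 139 − 31 = 108 left.
September 1855 has 30 days: 108 − 30 = 78 left.
October 1855 has 31 days: 78 − 31 = 47 left.
November 1855 has 30 days: 47 − 30 = 17 left.
17 days into December 1855 → December 17, 1855.
Adding 9 months from December 17, 1855:
month 12 + 9 = 21, which is month 9 of year 1856 → September 1856.
Day 17 is valid in September, giving September 17, 1856.
Counting forward 5 months from September 17, 1856:
month 9 + 5 = 14, which is month 2 of year 1857 → February 1857.
Day 17 is valid in February, giving February 17, 1857.

February 17, 1857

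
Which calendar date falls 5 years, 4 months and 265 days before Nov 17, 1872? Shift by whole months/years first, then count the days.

October 25, 1866

Subtracting 5 years, 4 months and 265 days from November 17, 1872: first the month/year part, then the days.
-5 years → 1867; month 11 − 4 = 7 → July 1867.
Day 17 is valid in July, giving July 17, 1867.
Now subtract 265 days from July 17, 1867.
Going back 17 days from July 17, 1867 reaches the end of the previous month; 265 − 17 = 248 left.
June 1867 has 30 days: 248 − 30 = 218 left.
May 1867 has 31 days: 218 − 31 = 187 left.
April 1867 has 30 days: 187 − 30 = 157 left.
March 1867 has 31 days: 157 − 31 = 126 left.
February 1867 has 28 days (1867 is not a leap year): 126 − 28 = 98 left.
January 1867 has 31 days: 98 − 31 = 67 left.
December 1866 has 31 days: 67 − 31 = 36 left.
November 1866 has 30 days: 36 − 30 = 6 left.
October 1866 has 31 days; 31 − 6 = 25 → October 25, 1866.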